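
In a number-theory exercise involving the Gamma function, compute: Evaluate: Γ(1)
Γ(n) = (n-1)! for positive integers
Γ(1) = 0! = 1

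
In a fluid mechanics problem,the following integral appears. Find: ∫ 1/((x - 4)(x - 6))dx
Partial fractions: 1/((x-4)(x-6)) = A/(x-4) + B/(x-6)
A = -1/2, B = 1/2
∫ [-1/2· 1/(x-4) + 1/2· 1/(x-6)] dx
= (1/2)[ln|x-6| - ln|x-4|] + C

Answer: (1/2)·ln|(x-6)/(x-4)| + C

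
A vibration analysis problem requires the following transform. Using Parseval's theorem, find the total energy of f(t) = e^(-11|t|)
Parseval's theorem: E=integral |f(t)|^2 dt=(1/2pi) integral |F(omega)|^2 domega
E=integral_{-inf}^{inf} e^(-22|t|) dt=2 * integral_0^inf e^(-22t) dt=2/(2 * 11)=1/11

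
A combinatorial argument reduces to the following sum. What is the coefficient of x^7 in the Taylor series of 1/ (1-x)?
1/(1-x)=Σ x^n for |x|<1
All coefficients are 1

Answer: 1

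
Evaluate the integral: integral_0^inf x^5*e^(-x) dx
This is a Gamma integral. Substitute u = 1x:
integral_0^inf x^5 * e^(-x) dx = (1/1^6) integral_0^inf u^5 * e^(-u) du
= Gamma(6)/1^6 = 5!/1^6 = 120/1

Answer: 120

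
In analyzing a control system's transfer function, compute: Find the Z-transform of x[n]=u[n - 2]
Using the time-shift property: Z{u[n-2]}=z^(-2)*z/(z-1)
=z^(-1)/(z-1)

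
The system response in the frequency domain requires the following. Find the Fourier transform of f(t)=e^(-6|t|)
Using the standard pair: F{e^(-a|t|)}=2a/(a^2 + omega^2)
With a=6: F(omega)=12/(36 + omega^2)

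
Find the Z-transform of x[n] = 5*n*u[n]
Z{n * u[n]}=z/(z-1)^2
By linearity: Z{5 * n * u[n]}=5z/(z-1)^2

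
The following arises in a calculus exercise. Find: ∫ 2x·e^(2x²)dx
Let u = 2x², du = 4x dx
∫ (1/2)e^u du = e^u/2 + C

Answer: e^(2x²)/2 + C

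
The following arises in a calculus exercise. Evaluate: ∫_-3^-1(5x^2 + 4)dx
Step 1: Find antiderivative F(x)=(5/3)x^3+4x
Step 2: F(-1) - F(-3)=-17/3 - (-57)=154/3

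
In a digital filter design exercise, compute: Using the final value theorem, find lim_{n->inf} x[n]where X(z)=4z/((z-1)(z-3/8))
Final value theorem: lim x[n]=lim_{z->1} (z-1) * X(z)
(z-1) * X(z)=4z/(z-3/8)
As z->1: 4/(1-3/8)=4/(5/8)=32/5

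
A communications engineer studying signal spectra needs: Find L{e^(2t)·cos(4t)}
First shifting: L{e^(at)f(t)}=F(s-a)
L{cos(4t)}=s/(s² + 16)
Shift: (s-2)/((s-2)² + 16)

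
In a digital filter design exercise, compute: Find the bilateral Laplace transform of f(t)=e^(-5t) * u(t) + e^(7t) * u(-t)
For e^(-5t) * u(t): L=1/(s + 5), Re(s) > -5
For e^(7t) * u(-t): L=-1/(s-7), Re(s) < 7
Combined: F(s)=1/(s + 5) - 1/(s-7), -5 < Re(s) < 7

Answer: 1/(s + 5) - 1/(s-7), ROC: -5 < Re(s) < 7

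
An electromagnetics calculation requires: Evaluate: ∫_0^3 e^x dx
Antiderivative: e^x
Evaluate: (e^3-1)

Answer: e^3-1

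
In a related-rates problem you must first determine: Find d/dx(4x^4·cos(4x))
Product rule: (fg)'=f'g+fg'
f=4x^4, f'=16x^3
g=cos(4x), g'=-4·sin(4x)

Answer: 16x^3·cos(4x)-16x^4·sin(4x)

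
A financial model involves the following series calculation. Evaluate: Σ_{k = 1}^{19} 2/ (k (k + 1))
Partial fractions: 2/(k(k+1))=2/k - 2/(k+1)
Telescoping sum: 2(1-1/20)=2·19/20

Answer: 19/10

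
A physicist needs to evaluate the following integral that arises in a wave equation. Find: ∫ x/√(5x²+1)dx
Let u = 5x² + 1, du = 10x dx
∫ (1/10)·u^(-1/2) du = √u/5 + C

Answer: √(5x² + 1)/5 + C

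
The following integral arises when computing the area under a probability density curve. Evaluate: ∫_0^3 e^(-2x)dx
Antiderivative: (1/(-2))e^(-2x)
Evaluate: (1/(-2))(e^-6-1)

Answer: (e^-6-1)/(-2)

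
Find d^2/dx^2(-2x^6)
Apply power rule 2 times:
d^1: -12x^5
d^2: -60x^4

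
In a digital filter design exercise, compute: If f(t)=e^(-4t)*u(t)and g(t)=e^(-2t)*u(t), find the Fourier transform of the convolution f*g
By the convolution theorem: F{f*g} = F(omega)*G(omega)
F(omega) = 1/(4 + j*omega), G(omega) = 1/(2 + j*omega)
F{f*g} = 1/((4 + j*omega)(2 + j*omega))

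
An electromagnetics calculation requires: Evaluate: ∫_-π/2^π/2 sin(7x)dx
Antiderivative: -cos(7x)/7
Evaluate at bounds: [-cos(7·π/2)/7] - [-cos(7·-π/2)/7]
=(-(0)+(0))/7=0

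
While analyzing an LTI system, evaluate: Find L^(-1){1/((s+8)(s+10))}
Partial fractions: 1/((s + 8)(s + 10)) = A/(s + 8) + B/(s + 10)
Cover-up: A = 1/(s + 10)|_{s = -8} = 1/2; B = 1/(s + 8)|_{s = -10} = -1/2
L^(-1) = (1/2)e^(-8t) - (1/2)e^(-10t)

Answer: (1/2)(e^(-8t) - e^(-10t))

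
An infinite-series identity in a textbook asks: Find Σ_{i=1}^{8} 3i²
= 3·n(n+1)(2n+1)/6 = 3·8·9·17/6 = 612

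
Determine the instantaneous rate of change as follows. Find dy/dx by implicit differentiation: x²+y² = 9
Differentiate both sides: 2x+2y·(dy/dx)=0
Solve: dy/dx=-2x/(2y)=-x/y

Answer: dy/dx=-x/y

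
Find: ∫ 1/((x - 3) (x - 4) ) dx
Partial fractions: 1/((x-3)(x-4)) = A/(x-3)+B/(x-4)
A = -1, B = 1
∫ [-1· 1/(x-3)+1· 1/(x-4)] dx
= (1)[ln|x-4| - ln|x-3|]+C

Answer: ln|(x-4)/(x-3)|+C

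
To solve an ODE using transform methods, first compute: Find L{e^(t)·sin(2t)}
First shifting: L{e^(at)f(t)} = F(s-a)
L{sin(2t)} = 2/(s² + 4)
Shift: 2/((s-1)² + 4)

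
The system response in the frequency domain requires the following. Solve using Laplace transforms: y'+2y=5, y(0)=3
Take L of both sides: sY(s)-3+2Y(s)=5/s
Y(s)(s+2)=5/s+3
Y(s)=5/(s(s+2))+3/(s+2)
Partial fractions: 5/(s(s+2))=(5/2)/s - (5/2)/(s+2)
So Y(s)=(5/2)/s+(1/2)/(s+2)
Inverse transform (L^(-1){1/s}=1, L^(-1){1/(s+2)}=e^(-2t)):

Answer: y(t)=5/2+(1/2)·e^(-2t)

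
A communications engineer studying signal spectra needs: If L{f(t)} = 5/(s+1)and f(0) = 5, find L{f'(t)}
L{f'(t)} = s·F(s) - f(0) = 5s/(s+1)-5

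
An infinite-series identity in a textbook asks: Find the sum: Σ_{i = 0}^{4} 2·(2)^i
Geometric series: S=a(1 - r^n)/(1 - r)
a=2, r=2, n=5
S=2(1 - 32)/-1=62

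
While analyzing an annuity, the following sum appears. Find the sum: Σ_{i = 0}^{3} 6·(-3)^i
Geometric series: S = a(1 - r^n)/(1 - r)
a = 6, r = -3, n = 4
S = 6(1-81)/4 = -120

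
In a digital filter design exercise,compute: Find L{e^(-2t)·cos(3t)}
First shifting: L{e^(at)f(t)}=F(s-a)
L{cos(3t)}=s/(s²+9)
Shift: (s+2)/((s+2)²+9)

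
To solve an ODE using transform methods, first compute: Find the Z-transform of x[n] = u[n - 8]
Using the time-shift property: Z{u[n-8]} = z^(-8)*z/(z-1)
= z^(-7)/(z-1)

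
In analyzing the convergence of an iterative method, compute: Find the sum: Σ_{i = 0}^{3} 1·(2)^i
Geometric series: S = a(1 - r^n)/(1 - r)
a = 1, r = 2, n = 4
S = 1(1-16)/-1 = 15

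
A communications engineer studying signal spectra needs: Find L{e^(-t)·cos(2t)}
First shifting: L{e^(at)f(t)} = F(s-a)
L{cos(2t)} = s/(s²+4)
Shift: (s+1)/((s+1)²+4)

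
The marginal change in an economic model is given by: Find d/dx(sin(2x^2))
Chain rule: d/dx[sin(u)]=cos(u)·u' where u=2x^2
u'=4x

Answer: 4x·cos(2x^2)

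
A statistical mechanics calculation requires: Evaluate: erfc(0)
erfc(x)=1 - erf(x); erfc(0)=1 - erf(0)=1-0=1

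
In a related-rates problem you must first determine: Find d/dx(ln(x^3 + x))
Chain rule: d/dx[ln(u)]=u'/u where u=x^3 + x
u'=3x^2 + 1

Answer: (3x^2 + 1)/(x^3 + x)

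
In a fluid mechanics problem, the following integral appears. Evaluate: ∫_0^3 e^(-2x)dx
Antiderivative: (1/(-2))e^(-2x)
Evaluate: (1/(-2))(e^-6-1)

Answer: (e^-6-1)/(-2)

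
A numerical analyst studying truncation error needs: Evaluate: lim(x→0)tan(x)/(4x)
tan(u) ≈ u for small u:
tan(x)/(4x) ≈ x/(4x)=1/4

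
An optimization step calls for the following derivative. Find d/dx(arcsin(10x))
d/dx[arcsin(u)] = u'/√(1-u²), u = 10x, u' = 10

Answer: 10/√(1 - 100x²)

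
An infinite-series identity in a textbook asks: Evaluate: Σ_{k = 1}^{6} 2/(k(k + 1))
Partial fractions: 2/(k(k+1)) = 2/k - 2/(k+1)
Telescoping sum: 2(1-1/7) = 2·6/7

Answer: 12/7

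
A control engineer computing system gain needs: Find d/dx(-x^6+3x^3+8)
Power rule: d/dx(ax^n) = n·a·x^(n-1)
Term by term: -6·x^5 + 9·x^2

Answer: -6x^5 + 9x^2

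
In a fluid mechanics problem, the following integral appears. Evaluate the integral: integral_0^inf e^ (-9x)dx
integral_0^inf e^(-9x) dx=[-1/9*e^(-9x)]_0^inf
=0 - (-1/9)=1/9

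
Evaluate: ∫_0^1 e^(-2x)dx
Antiderivative: (1/(-2))e^(-2x)
Evaluate: (1/(-2))(e^-2-1)

Answer: (e^-2-1)/(-2)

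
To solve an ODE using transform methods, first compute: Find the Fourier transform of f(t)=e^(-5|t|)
Using the standard pair: F{e^(-a|t|)}=2a/(a^2 + omega^2)
With a=5: F(omega)=10/(25 + omega^2)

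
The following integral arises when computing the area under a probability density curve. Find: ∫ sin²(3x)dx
Using identity sin²(u) = (1 - cos(2u))/2:
∫ (1 - cos(6x))/2 dx = x/2 - sin(6x)/12+C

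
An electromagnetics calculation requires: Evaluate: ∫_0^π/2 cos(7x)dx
Antiderivative: sin(7x)/7
Evaluate at bounds: [sin(7·π/2)/7] - [sin(7·0)/7]
= ((-1) - (0))/7 = -1/7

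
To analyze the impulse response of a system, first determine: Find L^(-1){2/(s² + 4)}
L^(-1){w/(s² + w²)}=sin(wt)
Here w=2

Answer: sin(2t)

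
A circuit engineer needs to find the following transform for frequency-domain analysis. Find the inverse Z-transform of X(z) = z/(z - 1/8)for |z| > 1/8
Standard pair: z/(z-a) <-> a^n*u[n] for causal signals
With a = 1/8: x[n] = (1/8)^n*u[n]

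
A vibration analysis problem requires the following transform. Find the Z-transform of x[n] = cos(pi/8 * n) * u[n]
Z{cos(w0 * n) * u[n]} = z(z - cos(w0))/(z^2 - 2z * cos(w0) + 1)
With w0 = pi/8: X(z) = z(z - cos(pi/8))/(z^2 - 2z * cos(pi/8) + 1)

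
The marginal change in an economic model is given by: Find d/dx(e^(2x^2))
Chain rule: d/dx[e^u]=e^u · u' where u=2x^2
u'=4x

Answer: 4x·e^(2x^2)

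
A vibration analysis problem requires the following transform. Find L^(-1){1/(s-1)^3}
L^(-1){1/(s-a)^n} = t^(n-1)·e^(at)/(n-1)!
Here a = 1, n = 3: t^2·e^(t)/2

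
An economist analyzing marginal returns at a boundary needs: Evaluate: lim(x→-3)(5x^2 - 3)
Polynomial is continuous, so substitute x=-3:
5·(-3)^2-3=42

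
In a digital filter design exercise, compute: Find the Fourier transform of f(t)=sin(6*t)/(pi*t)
sin(W*t)/(pi*t) = (W/pi)*sinc(W*t/pi) is the impulse response of the ideal low-pass filter with cutoff W (here W = 6).
Its Fourier transform is a rectangular function:
F(omega) = 1 for |omega| < 6, 0 otherwise

Answer: rect(omega/12) [i.e., 1 for |omega| < 6, 0 otherwise]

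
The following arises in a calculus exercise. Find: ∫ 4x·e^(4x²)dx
Let u=4x², du=8x dx
∫ (1/2)e^u du=e^u/2+C

Answer: e^(4x²)/2+C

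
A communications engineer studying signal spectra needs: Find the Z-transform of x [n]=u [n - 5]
Using the time-shift property: Z{u[n-5]} = z^(-5) * z/(z-1)
= z^(-4)/(z-1)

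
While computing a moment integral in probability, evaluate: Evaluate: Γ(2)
Γ(n)=(n-1)! for positive integers
Γ(2)=1!=1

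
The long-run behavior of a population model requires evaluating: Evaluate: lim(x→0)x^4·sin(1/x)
Squeeze theorem: -|x^4| ≤ x^4·sin(1/x) ≤ |x^4|
Since x^4 → 0 as x → 0, by squeeze theorem the limit is 0

Answer: 0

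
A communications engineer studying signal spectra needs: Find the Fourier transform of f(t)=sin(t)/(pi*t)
sin(W*t)/(pi*t)=(W/pi)*sinc(W*t/pi) is the impulse response of the ideal low-pass filter with cutoff W (here W=1).
Its Fourier transform is a rectangular function:
F(omega)=1 for |omega| < 1, 0 otherwise

Answer: rect(omega/2) [i.e., 1 for |omega| < 1, 0 otherwise]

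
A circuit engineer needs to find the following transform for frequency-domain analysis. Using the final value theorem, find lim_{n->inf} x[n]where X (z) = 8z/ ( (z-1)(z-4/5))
Final value theorem: lim x[n] = lim_{z->1} (z-1)*X(z)
(z-1)*X(z) = 8z/(z-4/5)
As z->1: 8/(1-4/5) = 8/(1/5) = 40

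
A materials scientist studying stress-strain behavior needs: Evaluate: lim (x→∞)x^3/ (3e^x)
Apply L'Hôpital 3 times (∞/∞ each time):
Eventually get 3!/(3e^x) → 0

Answer: 0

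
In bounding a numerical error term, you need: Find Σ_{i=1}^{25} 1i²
=1·n(n+1)(2n+1)/6=1·25·26·51/6=5525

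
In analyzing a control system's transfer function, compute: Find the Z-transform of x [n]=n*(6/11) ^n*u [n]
Using the property Z{n*a^n*u[n]} = az/(z-a)^2
With a = 6/11: X(z) = (6/11)z/(z - 6/11)^2, |z| > 6/11

Answer: (6/11)z/(z - 6/11)^2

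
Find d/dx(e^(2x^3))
Chain rule: d/dx[e^u]=e^u · u' where u=2x^3
u'=6x^2

Answer: 6x^2·e^(2x^3)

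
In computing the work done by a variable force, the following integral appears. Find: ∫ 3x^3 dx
Using power rule: ∫ 3x^3 dx = 3/4 x^4 + C = (3/4)x^4 + C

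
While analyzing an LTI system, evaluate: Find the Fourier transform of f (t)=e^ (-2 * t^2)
The Fourier transform of a Gaussian e^(-a * t^2) is sqrt(pi/a) * e^(-omega^2/(4a)).
With a=2: F(omega)=sqrt(pi/2) * e^(-omega^2/8)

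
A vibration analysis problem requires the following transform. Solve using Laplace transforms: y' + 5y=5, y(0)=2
Take L of both sides: sY(s) - 2 + 5Y(s)=5/s
Y(s)(s + 5)=5/s + 2
Y(s)=5/(s(s + 5)) + 2/(s + 5)
Partial fractions: 5/(s(s + 5))=1/s - 1/(s + 5)
So Y(s)=1/s + 1/(s + 5)
Inverse transform (L^(-1){1/s}=1, L^(-1){1/(s + 5)}=e^(-5t)):

Answer: y(t)=1 + e^(-5t)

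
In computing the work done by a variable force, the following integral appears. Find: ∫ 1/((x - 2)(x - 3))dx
Partial fractions: 1/((x-2)(x-3))=A/(x-2) + B/(x-3)
A=-1, B=1
∫ [-1· 1/(x-2) + 1· 1/(x-3)] dx
=(1)[ln|x-3| - ln|x-2|] + C

Answer: ln|(x-3)/(x-2)| + C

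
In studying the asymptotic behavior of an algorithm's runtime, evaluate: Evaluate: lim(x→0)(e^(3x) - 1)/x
L'Hôpital (0/0): lim 3e^(3x)/1 = 3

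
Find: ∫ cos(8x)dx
Using substitution u=8x: ∫ cos(u) du/8=sin(u)/8 + C

Answer: (1/8)sin(8x) + C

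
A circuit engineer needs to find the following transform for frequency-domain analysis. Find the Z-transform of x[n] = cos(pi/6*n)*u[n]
Z{cos(w0*n)*u[n]}=z(z - cos(w0))/(z^2 - 2z*cos(w0) + 1)
With w0=pi/6: X(z)=z(z - cos(pi/6))/(z^2 - 2z*cos(pi/6) + 1)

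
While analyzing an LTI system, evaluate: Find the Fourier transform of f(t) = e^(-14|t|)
Using the standard pair: F{e^(-a|t|)} = 2a/(a^2 + omega^2)
With a = 14: F(omega) = 28/(196 + omega^2)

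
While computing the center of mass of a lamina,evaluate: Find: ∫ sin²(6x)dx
Using identity sin²(u)=(1 - cos(2u))/2:
∫ (1 - cos(12x))/2 dx=x/2 - sin(12x)/24+C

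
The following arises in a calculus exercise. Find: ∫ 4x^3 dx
Using power rule: ∫ 4x^3 dx=4/4 x^4 + C=x^4 + C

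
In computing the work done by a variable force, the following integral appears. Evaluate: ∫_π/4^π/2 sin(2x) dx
Antiderivative: -cos(2x)/2
Evaluate at bounds: [-cos(2·π/2)/2] - [-cos(2·π/4)/2]
=(-(-1) + (0))/2=1/2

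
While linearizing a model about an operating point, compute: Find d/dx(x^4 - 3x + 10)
Power rule: d/dx(ax^n) = n·a·x^(n-1)
Term by term: 4·x^3-3

Answer: 4x^3-3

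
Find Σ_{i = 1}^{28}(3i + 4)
= 3·Σ i+4·28 = 3·406+112 = 1330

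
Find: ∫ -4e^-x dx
Since d/dx[e^-x] = - e^-x, we get 4e^-x+C

Answer: 4e^-x+C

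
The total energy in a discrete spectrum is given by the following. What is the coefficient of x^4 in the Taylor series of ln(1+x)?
ln(1+x) = Σ (-1)^(n+1) x^n/n
Coefficient of x^4 = (-1)^5/4 = -1/4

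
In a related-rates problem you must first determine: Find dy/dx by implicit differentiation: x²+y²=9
Differentiate both sides: 2x+2y·(dy/dx) = 0
Solve: dy/dx = -2x/(2y) = -x/y

Answer: dy/dx = -x/y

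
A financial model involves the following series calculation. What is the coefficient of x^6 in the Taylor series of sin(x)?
sin(x) has only odd powers. Coefficient of x^6=0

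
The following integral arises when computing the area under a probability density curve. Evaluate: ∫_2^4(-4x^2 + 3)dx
Step 1: Find antiderivative F(x)=(-4/3)x^3+3x
Step 2: F(4) - F(2)=-220/3 - (-14/3)=-206/3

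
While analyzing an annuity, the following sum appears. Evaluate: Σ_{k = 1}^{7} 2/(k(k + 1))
Partial fractions: 2/(k(k+1))=2/k - 2/(k+1)
Telescoping sum: 2(1-1/8)=2·7/8

Answer: 7/4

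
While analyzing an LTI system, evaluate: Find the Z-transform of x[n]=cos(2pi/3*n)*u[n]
Z{cos(w0*n)*u[n]} = z(z - cos(w0))/(z^2-2z*cos(w0)+1)
With w0 = 2pi/3: X(z) = z(z - cos(2pi/3))/(z^2-2z*cos(2pi/3)+1)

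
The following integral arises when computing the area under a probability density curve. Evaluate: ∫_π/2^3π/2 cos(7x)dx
Antiderivative: sin(7x)/7
Evaluate at bounds: [sin(7·3π/2)/7] - [sin(7·π/2)/7]
=((1) - (-1))/7=2/7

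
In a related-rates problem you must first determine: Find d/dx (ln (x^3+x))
Chain rule: d/dx[ln(u)]=u'/u where u=x^3 + x
u'=3x^2 + 1

Answer: (3x^2 + 1)/(x^3 + x)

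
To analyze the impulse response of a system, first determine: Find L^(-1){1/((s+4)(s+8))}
Partial fractions: 1/((s + 4)(s + 8))=A/(s + 4) + B/(s + 8)
Cover-up: A=1/(s + 8)|_{s=-4}=1/4; B=1/(s + 4)|_{s=-8}=-1/4
L^(-1)=(1/4)e^(-4t) - (1/4)e^(-8t)

Answer: (1/4)(e^(-4t) - e^(-8t))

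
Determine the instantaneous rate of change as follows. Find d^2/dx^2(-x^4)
Apply power rule 2 times:
d^1: -4x^3
d^2: -12x^2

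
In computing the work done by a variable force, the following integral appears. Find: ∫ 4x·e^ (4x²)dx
Let u=4x², du=8x dx
∫ (1/2)e^u du=e^u/2 + C

Answer: e^(4x²)/2 + C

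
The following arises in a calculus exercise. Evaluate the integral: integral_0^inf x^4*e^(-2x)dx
This is a Gamma integral. Substitute u = 2x (du = 2 dx):
integral_0^inf x^4 * e^(-2x) dx = (1/2^5) integral_0^inf u^4 * e^(-u) du
= Gamma(5)/2^5 = 4!/2^5 = 24/32

Answer: 3/4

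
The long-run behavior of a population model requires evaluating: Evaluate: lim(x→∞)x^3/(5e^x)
Apply L'Hôpital 3 times (∞/∞ each time):
Eventually get 3!/(5e^x) → 0

Answer: 0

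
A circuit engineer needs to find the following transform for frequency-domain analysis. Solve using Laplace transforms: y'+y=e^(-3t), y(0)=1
Take L: sY - 1+Y = 1/(s+3)
Y(s+1) = 1/(s+3)+1
Y = 1/((s+3)(s+1))+1/(s+1)
Partial fractions: 1/((s+3)(s+1)) = -(1/2)/(s+3)+(1/2)/(s+1)
So Y = -(1/2)/(s+3)+(3/2)/(s+1)
Inverse Laplace transform (L^(-1){1/(s+3)} = e^(-3t), L^(-1){1/(s+1)} = e^(-t)):

Answer: y(t) = (-1/2)·e^(-3t)+(3/2)·e^(-t)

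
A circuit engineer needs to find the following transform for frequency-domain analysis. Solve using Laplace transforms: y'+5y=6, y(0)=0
Take L of both sides: sY(s) - 0 + 5Y(s)=6/s
Y(s)(s + 5)=6/s + 0
Y(s)=6/(s(s + 5)) + 0/(s + 5)
Partial fractions: 6/(s(s + 5))=(6/5)/s - (6/5)/(s + 5)
So Y(s)=(6/5)/s - (6/5)/(s + 5)
Inverse transform (L^(-1){1/s}=1, L^(-1){1/(s + 5)}=e^(-5t)):

Answer: y(t)=6/5 - (6/5)·e^(-5t)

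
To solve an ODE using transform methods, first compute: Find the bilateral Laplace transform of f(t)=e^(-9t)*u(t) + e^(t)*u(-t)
For e^(-9t) * u(t): L=1/(s + 9), Re(s) > -9
For e^(t) * u(-t): L=-1/(s-1), Re(s) < 1
Combined: F(s)=1/(s + 9) - 1/(s-1), -9 < Re(s) < 1

Answer: 1/(s + 9) - 1/(s-1), ROC: -9 < Re(s) < 1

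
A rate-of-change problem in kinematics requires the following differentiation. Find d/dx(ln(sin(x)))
Chain rule: d/dx[ln(u)] = u'/u where u = sin(x)
u' = cos(x)

Answer: (cos(x))/(sin(x))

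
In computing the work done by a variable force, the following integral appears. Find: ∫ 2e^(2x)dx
Since d/dx[e^(2x)] = 2e^(2x), we get 1 e^(2x) + C

Answer: e^(2x) + C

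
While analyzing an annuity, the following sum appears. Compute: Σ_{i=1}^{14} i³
Using formula: Σ i^3=[n(n+1)/2]²=[14·15/2]²=11025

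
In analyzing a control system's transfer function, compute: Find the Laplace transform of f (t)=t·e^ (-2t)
L{t·e^(at)} = 1/(s-a)²
L{t·e^(-2t)} = 1/(s + 2)²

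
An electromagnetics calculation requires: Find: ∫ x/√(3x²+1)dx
Let u = 3x² + 1, du = 6x dx
∫ (1/6)·u^(-1/2) du = √u/3 + C

Answer: √(3x² + 1)/3 + C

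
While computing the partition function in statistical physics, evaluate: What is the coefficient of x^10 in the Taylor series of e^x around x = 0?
Taylor series of e^x = Σ x^n/n!
Coefficient of x^10 = 1/10! = 1/3628800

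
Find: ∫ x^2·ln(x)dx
By parts: u = ln(x), dv = x^2 dx
du = 1/x dx, v = x^3/3
= x^3·ln(x)/3 - ∫ x^2/3 dx
= x^3·ln(x)/3 - x^3/9+C

Answer: x^3(ln(x)/3-1/9)+C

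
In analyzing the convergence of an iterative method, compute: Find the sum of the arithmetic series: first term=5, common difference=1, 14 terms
Last term: a_n=5 + (14 - 1)·1=18
Sum=n(a_1 + a_n)/2=14(5 + 18)/2=161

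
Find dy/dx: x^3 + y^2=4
Differentiate: 3x^2 + 2y·(dy/dx)=0
dy/dx=-3x^2/(2y)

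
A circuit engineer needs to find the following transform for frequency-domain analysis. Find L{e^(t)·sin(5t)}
First shifting: L{e^(at)f(t)}=F(s-a)
L{sin(5t)}=5/(s² + 25)
Shift: 5/((s-1)² + 25)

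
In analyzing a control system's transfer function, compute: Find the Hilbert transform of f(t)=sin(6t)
The Hilbert transform shifts each frequency component by -pi/2.
H{sin(wt)} = -cos(wt)
With w = 6: H{sin(6t)} = -cos(6t)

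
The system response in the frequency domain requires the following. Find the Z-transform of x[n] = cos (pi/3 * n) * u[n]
Z{cos(w0 * n) * u[n]} = z(z - cos(w0))/(z^2 - 2z * cos(w0) + 1)
With w0 = pi/3: X(z) = z(z - cos(pi/3))/(z^2 - 2z * cos(pi/3) + 1)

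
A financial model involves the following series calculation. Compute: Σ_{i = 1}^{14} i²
Using formula: Σ i^2 = n(n + 1)(2n + 1)/6 = 14·15·29/6 = 1015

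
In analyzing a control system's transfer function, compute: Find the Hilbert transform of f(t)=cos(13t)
The Hilbert transform shifts each frequency component by -pi/2.
H{cos(wt)}=sin(wt)
With w=13: H{cos(13t)}=sin(13t)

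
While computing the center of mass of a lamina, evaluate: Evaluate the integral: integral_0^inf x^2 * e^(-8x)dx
This is a Gamma integral. Substitute u=8x (du=8 dx):
integral_0^inf x^2 * e^(-8x) dx=(1/8^3) integral_0^inf u^2 * e^(-u) du
=Gamma(3)/8^3=2!/8^3=2/512

Answer: 1/256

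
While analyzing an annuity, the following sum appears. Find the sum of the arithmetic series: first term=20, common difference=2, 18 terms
Last term: a_n=20 + (18 - 1)·2=54
Sum=n(a_1 + a_n)/2=18(20 + 54)/2=666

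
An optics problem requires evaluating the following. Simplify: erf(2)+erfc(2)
By definition erfc(x)=1 - erf(x)
erf(2) + erfc(2)=erf(2) + 1 - erf(2)=1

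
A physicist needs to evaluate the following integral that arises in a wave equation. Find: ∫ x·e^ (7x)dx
Integration by parts: u=x, dv=e^(7x) dx
du=dx, v=e^(7x)/7
=x·e^(7x)/7 - ∫ e^(7x)/7 dx
=x·e^(7x)/7 - e^(7x)/49 + C

Answer: e^(7x)(x/7 - 1/49) + C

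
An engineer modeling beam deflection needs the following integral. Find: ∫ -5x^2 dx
Using power rule: ∫ -5x^2 dx = -5/3 x^3+C = (-5/3)x^3+C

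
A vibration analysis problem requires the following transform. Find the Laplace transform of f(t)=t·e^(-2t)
L{t·e^(at)} = 1/(s-a)²
L{t·e^(-2t)} = 1/(s+2)²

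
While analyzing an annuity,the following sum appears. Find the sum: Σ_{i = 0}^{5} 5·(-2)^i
Geometric series: S = a(1 - r^n)/(1 - r)
a = 5, r = -2, n = 6
S = 5(1-64)/3 = -105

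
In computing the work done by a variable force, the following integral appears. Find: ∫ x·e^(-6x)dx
Integration by parts: u = x, dv = e^(-6x) dx
du = dx, v = e^(-6x)/(-6)
= x·e^(-6x)/(-6) - ∫ e^(-6x)/(-6) dx
= x·e^(-6x)/(-6) - e^(-6x)/36+C

Answer: e^(-6x)(x/(-6)-1/36)+C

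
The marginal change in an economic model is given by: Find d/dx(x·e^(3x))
Product rule: (fg)'=f'g + fg'
f=x, f'=1
g=e^(3x), g'=3·e^(3x)

Answer: e^(3x) + 3x·e^(3x)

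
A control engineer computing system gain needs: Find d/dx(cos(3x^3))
Chain rule: d/dx[cos(u)] = -sin(u)·u' where u = 3x^3
u' = 9x^2

Answer: -9x^2·sin(3x^3)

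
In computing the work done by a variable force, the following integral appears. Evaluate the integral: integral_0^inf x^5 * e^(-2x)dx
This is a Gamma integral. Substitute u=2x (du=2 dx):
integral_0^inf x^5*e^(-2x) dx=(1/2^6) integral_0^inf u^5*e^(-u) du
=Gamma(6)/2^6=5!/2^6=120/64

Answer: 15/8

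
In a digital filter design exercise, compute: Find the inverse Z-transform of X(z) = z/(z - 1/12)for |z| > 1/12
Standard pair: z/(z-a) <-> a^n * u[n] for causal signals
With a=1/12: x[n]=(1/12)^n * u[n]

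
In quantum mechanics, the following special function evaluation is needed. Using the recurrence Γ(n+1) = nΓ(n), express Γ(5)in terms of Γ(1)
Γ(5)=4Γ(4)=4·3Γ(3)=...=4!·Γ(1)=24·Γ(1)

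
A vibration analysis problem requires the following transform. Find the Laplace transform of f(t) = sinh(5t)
L{sinh(at)} = a/(s²-a²)
L{sinh(5t)} = 5/(s²-25)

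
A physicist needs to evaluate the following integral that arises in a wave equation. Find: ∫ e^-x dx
Since d/dx[e^-x]=- e^-x, we get -1e^-x + C

Answer: -e^-x + C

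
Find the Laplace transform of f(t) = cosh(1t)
L{cosh(at)}=s/(s²-a²)
L{cosh(1t)}=s/(s²-1)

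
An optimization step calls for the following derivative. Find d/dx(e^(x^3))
Chain rule: d/dx[e^u] = e^u · u' where u = x^3
u' = 3x^2

Answer: 3x^2·e^(x^3)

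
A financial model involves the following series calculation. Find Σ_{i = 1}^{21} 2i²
=2·n(n + 1)(2n + 1)/6=2·21·22·43/6=6622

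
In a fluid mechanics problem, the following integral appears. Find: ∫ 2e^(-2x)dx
Since d/dx[e^(-2x)] = -2e^(-2x), we get -1 e^(-2x) + C

Answer: -e^(-2x) + C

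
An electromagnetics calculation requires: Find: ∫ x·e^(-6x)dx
Integration by parts: u = x, dv = e^(-6x) dx
du = dx, v = e^(-6x)/(-6)
= x·e^(-6x)/(-6) - ∫ e^(-6x)/(-6) dx
= x·e^(-6x)/(-6) - e^(-6x)/36+C

Answer: e^(-6x)(x/(-6)-1/36)+C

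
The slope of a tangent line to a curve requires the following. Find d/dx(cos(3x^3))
Chain rule: d/dx[cos(u)]=-sin(u)·u' where u=3x^3
u'=9x^2

Answer: -9x^2·sin(3x^3)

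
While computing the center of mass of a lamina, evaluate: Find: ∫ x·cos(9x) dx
By parts: u = x, dv = cos(9x) dx
du = dx, v = sin(9x)/9
= x·sin(9x)/9 + cos(9x)/9² + C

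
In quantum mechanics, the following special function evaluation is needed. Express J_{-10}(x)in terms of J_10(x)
For integer n: J_{-n}(x)=(-1)^n J_n(x)
With n=10: J_{-10}(x)=(-1)^10 J_10(x)=J_10(x)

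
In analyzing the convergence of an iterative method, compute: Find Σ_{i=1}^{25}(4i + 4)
=4·Σ i + 4·25=4·325 + 100=1400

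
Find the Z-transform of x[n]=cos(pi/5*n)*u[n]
Z{cos(w0 * n) * u[n]}=z(z - cos(w0))/(z^2-2z * cos(w0)+1)
With w0=pi/5: X(z)=z(z - cos(pi/5))/(z^2-2z * cos(pi/5)+1)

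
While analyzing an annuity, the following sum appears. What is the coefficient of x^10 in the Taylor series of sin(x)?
sin(x) has only odd powers. Coefficient of x^10=0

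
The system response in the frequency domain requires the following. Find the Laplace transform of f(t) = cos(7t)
L{cos(wt)} = s/(s²+w²)
L{cos(7t)} = s/(s²+49)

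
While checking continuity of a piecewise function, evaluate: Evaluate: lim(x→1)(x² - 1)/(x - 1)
Factor: (x² - 1)=(x-1)(x+1)
Cancel (x-1): lim(x→1) (x+1)=2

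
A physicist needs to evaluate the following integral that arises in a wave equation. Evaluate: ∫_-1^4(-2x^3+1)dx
Step 1: Find antiderivative F(x)=(-1/2)x^4 + x
Step 2: F(4) - F(-1)=-124 - (-3/2)=-245/2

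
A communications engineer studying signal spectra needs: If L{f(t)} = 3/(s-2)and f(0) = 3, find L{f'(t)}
L{f'(t)} = s·F(s) - f(0) = 3s/(s-2) - 3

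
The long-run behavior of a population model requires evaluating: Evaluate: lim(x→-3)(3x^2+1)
Polynomial is continuous, so substitute x = -3:
3·(-3)^2+1 = 28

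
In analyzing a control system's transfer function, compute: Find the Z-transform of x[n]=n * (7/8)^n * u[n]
Using the property Z{n * a^n * u[n]} = az/(z-a)^2
With a = 7/8: X(z) = (7/8)z/(z - 7/8)^2, |z| > 7/8

Answer: (7/8)z/(z - 7/8)^2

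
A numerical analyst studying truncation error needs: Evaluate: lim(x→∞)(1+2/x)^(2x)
Rewrite as [(1 + 2/x)^x]^2.
lim(1 + 2/x)^x=e^2, so limit=(e^2)^2=e^4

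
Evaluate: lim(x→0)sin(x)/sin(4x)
sin(u) ≈ u for small u:
sin(x)/sin(4x) ≈ x/(4x) = 1/4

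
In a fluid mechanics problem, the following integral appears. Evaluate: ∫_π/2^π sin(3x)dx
Antiderivative: -cos(3x)/3
Evaluate at bounds: [-cos(3·π)/3] - [-cos(3·π/2)/3]
= (-(-1) + (0))/3 = 1/3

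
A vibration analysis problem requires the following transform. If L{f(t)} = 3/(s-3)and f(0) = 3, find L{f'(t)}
L{f'(t)} = s·F(s) - f(0) = 3s/(s-3)-3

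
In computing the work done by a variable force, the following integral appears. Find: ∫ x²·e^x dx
Integration by parts twice:
First: u = x², dv = e^x dx => x²e^x - 2∫ xe^x dx
Second: u = x, dv = e^x dx => xe^x - e^x
Combining: x²e^x - 2xe^x+2e^x+C

Answer: e^x(x² - 2x+2)+C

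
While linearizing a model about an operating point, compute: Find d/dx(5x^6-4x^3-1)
Power rule: d/dx(ax^n)=n·a·x^(n-1)
Term by term: 30·x^5-12·x^2

Answer: 30x^5-12x^2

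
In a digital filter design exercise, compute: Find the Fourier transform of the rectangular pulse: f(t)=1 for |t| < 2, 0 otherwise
F(omega)=integral from -2 to 2 of e^(-j * omega * t) dt
=2 * sin(2 * omega)/omega=4 * sinc(2 * omega/pi)

Answer: 2 * sin(2 * omega)/omega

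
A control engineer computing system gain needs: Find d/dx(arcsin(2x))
d/dx[arcsin(u)]=u'/√(1-u²), u=2x, u'=2

Answer: 2/√(1-4x²)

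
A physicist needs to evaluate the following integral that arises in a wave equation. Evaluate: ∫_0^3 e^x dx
Antiderivative: e^x
Evaluate: (e^3 - 1)

Answer: e^3 - 1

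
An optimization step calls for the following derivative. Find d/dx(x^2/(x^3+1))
Quotient rule: (f/g)' = (f'g - fg')/g²
f = x^2, f' = 2x
g = x^3+1, g' = 3x^2

Answer: (2x·(x^3+1)-3x^4)/(x^3+1)²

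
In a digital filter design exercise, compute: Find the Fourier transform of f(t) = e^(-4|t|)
Using the standard pair: F{e^(-a|t|)}=2a/(a^2+omega^2)
With a=4: F(omega)=8/(16+omega^2)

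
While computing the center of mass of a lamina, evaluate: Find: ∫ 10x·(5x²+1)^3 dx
Let u=5x²+1, du=10x dx
∫ u^3 du=u^4/4+C

Answer: (5x²+1)^4/4+C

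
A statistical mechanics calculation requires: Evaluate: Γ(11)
Γ(n) = (n-1)! for positive integers
Γ(11) = 10! = 3628800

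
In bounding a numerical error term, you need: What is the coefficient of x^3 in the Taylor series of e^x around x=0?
Taylor series of e^x=Σ x^n/n!
Coefficient of x^3=1/3!=1/6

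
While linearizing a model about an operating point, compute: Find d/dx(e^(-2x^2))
Chain rule: d/dx[e^u]=e^u · u' where u=-2x^2
u'=-4x

Answer: -4x·e^(-2x^2)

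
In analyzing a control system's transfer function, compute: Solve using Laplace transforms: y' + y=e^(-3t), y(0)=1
Take L: sY - 1+Y = 1/(s+3)
Y(s+1) = 1/(s+3)+1
Y = 1/((s+3)(s+1))+1/(s+1)
Partial fractions: 1/((s+3)(s+1)) = -(1/2)/(s+3)+(1/2)/(s+1)
So Y = -(1/2)/(s+3)+(3/2)/(s+1)
Inverse Laplace transform (L^(-1){1/(s+3)} = e^(-3t), L^(-1){1/(s+1)} = e^(-t)):

Answer: y(t) = (-1/2)·e^(-3t)+(3/2)·e^(-t)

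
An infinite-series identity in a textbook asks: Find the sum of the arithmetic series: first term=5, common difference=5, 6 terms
Last term: a_n=5 + (6 - 1)·5=30
Sum=n(a_1 + a_n)/2=6(5 + 30)/2=105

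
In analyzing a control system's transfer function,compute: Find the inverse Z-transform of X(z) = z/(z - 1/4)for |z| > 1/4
Standard pair: z/(z-a) <-> a^n * u[n] for causal signals
With a = 1/4: x[n] = (1/4)^n * u[n]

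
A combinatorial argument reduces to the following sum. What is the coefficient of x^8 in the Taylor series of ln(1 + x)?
ln(1 + x)=Σ (-1)^(n + 1) x^n/n
Coefficient of x^8=(-1)^9/8=-1/8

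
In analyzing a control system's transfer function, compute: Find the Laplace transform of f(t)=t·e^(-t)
L{t·e^(at)} = 1/(s-a)²
L{t·e^(-t)} = 1/(s+1)²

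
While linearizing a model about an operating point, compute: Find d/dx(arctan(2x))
d/dx[arctan(u)]=u'/(1 + u²), u=2x, u'=2

Answer: 2/(1 + 4x²)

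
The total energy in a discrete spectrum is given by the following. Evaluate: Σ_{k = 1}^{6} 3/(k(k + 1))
Partial fractions: 3/(k(k+1)) = 3/k - 3/(k+1)
Telescoping sum: 3(1-1/7) = 3·6/7

Answer: 18/7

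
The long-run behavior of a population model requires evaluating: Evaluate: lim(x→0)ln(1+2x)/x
L'Hôpital (0/0): lim 2/(1+2x) / 1=2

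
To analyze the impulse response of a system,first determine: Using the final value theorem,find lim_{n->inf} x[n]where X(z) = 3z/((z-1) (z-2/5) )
Final value theorem: lim x[n]=lim_{z->1} (z-1)*X(z)
(z-1)*X(z)=3z/(z-2/5)
As z->1: 3/(1 - 2/5)=3/(3/5)=5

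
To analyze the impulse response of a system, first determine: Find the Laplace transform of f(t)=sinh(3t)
L{sinh(at)}=a/(s²-a²)
L{sinh(3t)}=3/(s²-9)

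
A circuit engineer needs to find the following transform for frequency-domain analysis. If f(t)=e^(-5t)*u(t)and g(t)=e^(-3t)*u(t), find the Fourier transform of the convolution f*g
By the convolution theorem: F{f * g}=F(omega) * G(omega)
F(omega)=1/(5 + j * omega), G(omega)=1/(3 + j * omega)
F{f * g}=1/((5 + j * omega)(3 + j * omega))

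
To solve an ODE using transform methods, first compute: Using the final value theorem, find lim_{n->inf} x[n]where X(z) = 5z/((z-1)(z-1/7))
Final value theorem: lim x[n] = lim_{z->1} (z-1)*X(z)
(z-1)*X(z) = 5z/(z-1/7)
As z->1: 5/(1-1/7) = 5/(6/7) = 35/6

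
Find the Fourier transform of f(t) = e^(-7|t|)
Using the standard pair: F{e^(-a|t|)} = 2a/(a^2+omega^2)
With a = 7: F(omega) = 14/(49+omega^2)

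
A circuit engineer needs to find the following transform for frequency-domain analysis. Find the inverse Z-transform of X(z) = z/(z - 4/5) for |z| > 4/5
Standard pair: z/(z-a) <-> a^n * u[n] for causal signals
With a = 4/5: x[n] = (4/5)^n * u[n]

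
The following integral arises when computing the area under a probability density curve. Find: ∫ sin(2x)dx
Using substitution u=2x: ∫ sin(u) du/2=-cos(u)/2 + C

Answer: (-1/2)cos(2x) + C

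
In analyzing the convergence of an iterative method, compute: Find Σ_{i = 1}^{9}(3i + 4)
=3·Σ i+4·9=3·45+36=171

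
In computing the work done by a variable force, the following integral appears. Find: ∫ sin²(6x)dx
Using identity sin²(u)=(1 - cos(2u))/2:
∫ (1 - cos(12x))/2 dx=x/2 - sin(12x)/24+C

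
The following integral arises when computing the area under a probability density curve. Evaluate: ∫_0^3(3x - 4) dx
Step 1: Find antiderivative F(x)=(3/2)x^2 - 4x
Step 2: F(3) - F(0)=3/2 - (0)=3/2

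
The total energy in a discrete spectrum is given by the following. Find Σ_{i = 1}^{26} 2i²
= 2·n(n+1)(2n+1)/6 = 2·26·27·53/6 = 12402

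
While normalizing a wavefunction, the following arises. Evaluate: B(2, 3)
B(x,y) = Γ(x)Γ(y)/Γ(x+y) = (x-1)!(y-1)!/(x+y-1)!
B(2,3) = 1!·2!/4! = 1/12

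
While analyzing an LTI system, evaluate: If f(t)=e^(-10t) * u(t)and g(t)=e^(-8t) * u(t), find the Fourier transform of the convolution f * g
By the convolution theorem: F{f*g}=F(omega)*G(omega)
F(omega)=1/(10+j*omega), G(omega)=1/(8+j*omega)
F{f*g}=1/((10+j*omega)(8+j*omega))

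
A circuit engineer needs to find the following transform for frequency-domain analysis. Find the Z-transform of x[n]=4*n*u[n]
Z{n*u[n]}=z/(z-1)^2
By linearity: Z{4*n*u[n]}=4z/(z-1)^2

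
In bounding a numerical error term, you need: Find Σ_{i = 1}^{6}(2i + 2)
= 2·Σ i+2·6 = 2·21+12 = 54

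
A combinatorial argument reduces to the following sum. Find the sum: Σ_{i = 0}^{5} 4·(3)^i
Geometric series: S=a(1 - r^n)/(1 - r)
a=4, r=3, n=6
S=4(1-729)/-2=1456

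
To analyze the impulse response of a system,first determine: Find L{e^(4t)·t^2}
First shifting: L{e^(at)f(t)} = F(s-a)
L{t^2} = 2/s^3
Shift s → s-4: 2/(s-4)^3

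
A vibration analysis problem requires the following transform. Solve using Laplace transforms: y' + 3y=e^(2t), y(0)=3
Take L: sY - 3 + 3Y=1/(s-2)
Y(s + 3)=1/(s-2) + 3
Y=1/((s-2)(s + 3)) + 3/(s + 3)
Partial fractions: 1/((s-2)(s + 3))=(1/5)/(s-2) - (1/5)/(s + 3)
So Y=(1/5)/(s-2) + (14/5)/(s + 3)
Inverse Laplace transform (L^(-1){1/(s-2)}=e^(2t), L^(-1){1/(s + 3)}=e^(-3t)):

Answer: y(t)=(1/5)·e^(2t) + (14/5)·e^(-3t)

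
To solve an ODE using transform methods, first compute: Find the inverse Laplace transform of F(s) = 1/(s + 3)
L^(-1){1/(s-a)}=c·e^(at)
Here a=-3, c=1

Answer: e^(-3t)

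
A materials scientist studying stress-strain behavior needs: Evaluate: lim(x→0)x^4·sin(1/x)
Squeeze theorem: -|x^4| ≤ x^4·sin(1/x) ≤ |x^4|
Since x^4 → 0 as x → 0, by squeeze theorem the limit is 0

Answer: 0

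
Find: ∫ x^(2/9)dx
Power rule: ∫ x^(2/9) dx=x^(11/9)/(11/9) + C

Answer: (9/11)·x^(11/9) + C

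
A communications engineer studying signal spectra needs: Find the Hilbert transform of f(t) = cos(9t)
The Hilbert transform shifts each frequency component by -pi/2.
H{cos(wt)}=sin(wt)
With w=9: H{cos(9t)}=sin(9t)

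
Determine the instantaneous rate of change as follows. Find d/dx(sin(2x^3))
Chain rule: d/dx[sin(u)] = cos(u)·u' where u = 2x^3
u' = 6x^2

Answer: 6x^2·cos(2x^3)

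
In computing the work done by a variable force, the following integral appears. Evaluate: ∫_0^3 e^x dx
Antiderivative: e^x
Evaluate: (e^3 - 1)

Answer: e^3 - 1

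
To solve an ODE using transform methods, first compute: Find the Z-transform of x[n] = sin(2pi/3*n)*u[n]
Z{sin(w0*n)*u[n]} = z*sin(w0)/(z^2 - 2z*cos(w0) + 1)
With w0 = 2pi/3: X(z) = z*sin(2pi/3)/(z^2 - 2z*cos(2pi/3) + 1)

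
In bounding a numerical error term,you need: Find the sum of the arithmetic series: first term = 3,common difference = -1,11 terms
Last term: a_n=3 + (11 - 1)·-1=-7
Sum=n(a_1 + a_n)/2=11(3 + (-7))/2=-22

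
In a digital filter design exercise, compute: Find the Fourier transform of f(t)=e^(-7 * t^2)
The Fourier transform of a Gaussian e^(-a * t^2) is sqrt(pi/a) * e^(-omega^2/(4a)).
With a = 7: F(omega) = sqrt(pi/7) * e^(-omega^2/28)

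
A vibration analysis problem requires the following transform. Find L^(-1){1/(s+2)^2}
L^(-1){1/(s-a)^n} = t^(n-1)·e^(at)/(n-1)!
Here a = -2, n = 2: t^1·e^(-2t)/1

Answer: t·e^(-2t)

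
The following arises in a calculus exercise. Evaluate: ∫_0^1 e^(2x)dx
Antiderivative: (1/2)e^(2x)
Evaluate: (1/2)(e^2-1)

Answer: (e^2-1)/2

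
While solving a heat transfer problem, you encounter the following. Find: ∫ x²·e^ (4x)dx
Integration by parts twice:
First: u = x², dv = e^(4x) dx => x²e^(4x)/4 - (2/4)∫ xe^(4x) dx
Second (∫ xe^(4x) dx): xe^(4x)/4 - e^(4x)/16
Combining: e^(4x)(x²/4 - 2x/16 + 2/64) + C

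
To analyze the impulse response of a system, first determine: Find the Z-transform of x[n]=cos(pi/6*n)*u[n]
Z{cos(w0 * n) * u[n]} = z(z - cos(w0))/(z^2 - 2z * cos(w0) + 1)
With w0 = pi/6: X(z) = z(z - cos(pi/6))/(z^2 - 2z * cos(pi/6) + 1)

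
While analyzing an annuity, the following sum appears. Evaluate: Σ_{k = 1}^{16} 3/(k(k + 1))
Partial fractions: 3/(k(k + 1))=3/k - 3/(k + 1)
Telescoping sum: 3(1 - 1/17)=3·16/17

Answer: 48/17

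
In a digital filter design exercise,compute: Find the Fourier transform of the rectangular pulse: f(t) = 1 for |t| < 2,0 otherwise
F(omega)=integral from -2 to 2 of e^(-j*omega*t) dt
=2*sin(2*omega)/omega=4*sinc(2*omega/pi)

Answer: 2*sin(2*omega)/omega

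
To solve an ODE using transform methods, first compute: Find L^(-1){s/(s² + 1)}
L^(-1){s/(s²+w²)}=cos(wt)
Here w=1

Answer: cos(t)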